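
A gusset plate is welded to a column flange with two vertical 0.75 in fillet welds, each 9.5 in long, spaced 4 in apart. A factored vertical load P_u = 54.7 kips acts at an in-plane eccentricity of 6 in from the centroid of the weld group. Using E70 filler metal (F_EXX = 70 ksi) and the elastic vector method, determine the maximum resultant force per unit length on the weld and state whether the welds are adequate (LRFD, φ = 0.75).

f_max ≈ 9.23 kip/in; adequate

Total weld length L_w = 19 in. Treat welds as unit-width lines.
Polar moment about centroid: J = 2[d³/12 + d(b/2)²] = 2[9.5³/12 + 9.5×2²] = 218.9 in³.
Direct shear f_v = P/L_w = 54.7 / 19 = 2.879 kip/in (vertical).
Torsion M = P·e = 54.7 × 6 = 328.2 kip·in.
Critical point at (x, y) = (2, 4.75) from centroid. f_tx = M·y/J = 7.122 kip/in; f_ty = M·x/J = 2.999 kip/in.
Resultant f_max = √[f_tx² + (f_v + f_ty)²] = √[7.122² + (2.879 + 2.999)²] = 9.234 kip/in.
Capacity per unit length: φr_n = 0.75 × 0.6 × 70 × (0.707 × 0.75) = 16.7 kip/in.
9.234 ≤ 16.7 → adequate.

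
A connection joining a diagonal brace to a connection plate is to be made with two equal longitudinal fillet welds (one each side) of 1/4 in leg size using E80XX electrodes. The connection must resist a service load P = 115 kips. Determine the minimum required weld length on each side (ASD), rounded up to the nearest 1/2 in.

E80XX → F_EXX = 80 ksi.
Throat t_e = 0.707 × 0.25 = 0.1767 in.
r_n/Ω = (0.6 × 80 × 0.1767) / 2.0 = 4.242 kip/in.
L_req = P / (r_n/Ω) = 115 / 4.242 = 27.11 in total.
Per side: 27.11 / 2 = 13.55 in.
Round up → use L = 14 in on each side.

L = 14 in on each side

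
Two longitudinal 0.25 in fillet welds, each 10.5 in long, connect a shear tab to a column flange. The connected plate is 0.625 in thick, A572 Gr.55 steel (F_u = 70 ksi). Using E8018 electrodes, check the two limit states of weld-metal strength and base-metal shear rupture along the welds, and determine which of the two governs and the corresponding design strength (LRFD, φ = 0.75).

E80XX → F_EXX = 80 ksi.
t_e = 0.707 × 0.25 = 0.1767 in; L = 21 in.
Weld metal: φR_n = 0.75 × 0.6 × 80 × 0.1767 × 21 = 133.6 kips.
Base metal (shear rupture): φR_n = 0.75 × 0.6 × 70 × 0.625 × 21 = 413.4 kips.
Governing: weld metal.

φR_n ≈ 134 kips (weld metal governs)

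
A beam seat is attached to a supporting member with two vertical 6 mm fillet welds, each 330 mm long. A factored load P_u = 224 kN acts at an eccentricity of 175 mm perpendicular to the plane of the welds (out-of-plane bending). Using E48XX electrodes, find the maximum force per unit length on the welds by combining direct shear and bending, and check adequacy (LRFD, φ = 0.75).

E48XX → F_EXX = 480 MPa.
L_w = 2 × 330 = 660 mm; section modulus (unit throat) S = 2 × L²/6 = 36300 mm².
Direct shear f_v = P/L_w = 224×10³/660 = 339.4 N/mm.
Moment M = P × e = 224×10³ × 175 = 39200000 N·mm; bending f_b = M/S = 1080 N/mm.
f_max = √(f_v² + f_b²) = √(339.4² + 1080²) = 1132 N/mm.
φr_n = 0.75 × 0.6 × 480 × (0.707 × 6) = 916.3 N/mm → NOT adequate.

f_max ≈ 1130 N/mm; NOT adequate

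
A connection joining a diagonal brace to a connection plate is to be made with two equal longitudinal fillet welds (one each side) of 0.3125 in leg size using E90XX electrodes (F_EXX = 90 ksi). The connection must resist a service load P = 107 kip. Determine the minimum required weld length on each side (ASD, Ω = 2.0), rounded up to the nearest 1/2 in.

Throat t_e = 0.707 × 0.3125 = 0.2209 in.
r_n/Ω = (0.6 × 90 × 0.2209) / 2.0 = 5.965 kip/in.
L_req = P / (r_n/Ω) = 107 / 5.965 = 17.94 in total.
Per side: 17.94 / 2 = 8.969 in.
Round up → use L = 9 in on each side.

L = 9 in on each side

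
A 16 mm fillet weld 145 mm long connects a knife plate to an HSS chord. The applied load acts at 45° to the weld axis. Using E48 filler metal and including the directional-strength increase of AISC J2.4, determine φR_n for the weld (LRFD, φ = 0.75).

E48XX → F_EXX = 480 MPa.
t_e = 0.707 × 16 = 11.31 mm; A_we = 11.31 × 145 = 1640 mm².
Directional factor: 1.0 + 0.5 sin^1.5(45°) = 1.297.
F_nw = 0.6 × 480 × 1.297 = 373.6 MPa.
φR_n = 0.75 × 373.6 × 1640 × 10⁻³ = 459.6 kN.

φR_n ≈ 460 kN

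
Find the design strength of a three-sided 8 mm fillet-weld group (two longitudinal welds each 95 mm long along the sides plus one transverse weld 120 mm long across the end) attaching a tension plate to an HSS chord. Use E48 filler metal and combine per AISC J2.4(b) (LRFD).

φR_n ≈ 417 kN

E48XX → F_EXX = 480 MPa.
t_e = 0.707 × 8 = 5.656 mm.
R_nwl = 0.6 × 480 × 5.656 × 190 × 10⁻³ = 309.5 kN (longitudinal, 2 welds).
R_nwt = 0.6 × 480 × 5.656 × 120 × 10⁻³ = 195.5 kN (transverse, base value).
(i) R_nwl + R_nwt = 505 kN; (ii) 0.85 R_nwl + 1.5 R_nwt = 556.3 kN.
R_n = max = 556.3 kN [governs: (ii)]; φR_n = 417.2 kN.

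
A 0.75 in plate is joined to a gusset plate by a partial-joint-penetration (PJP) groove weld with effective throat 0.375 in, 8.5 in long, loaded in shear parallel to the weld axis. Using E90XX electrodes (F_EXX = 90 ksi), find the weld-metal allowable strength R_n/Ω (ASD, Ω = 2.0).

Effective throat (given) t_e = 0.375 in.
A_we = 0.375 × 8.5 = 3.188 in².
F_nw = 0.6 F_EXX = 54 ksi.
R_n/Ω = (54 × 3.188) / 2.0 = 86.06 kips.

R_n/Ω ≈ 86.1 kips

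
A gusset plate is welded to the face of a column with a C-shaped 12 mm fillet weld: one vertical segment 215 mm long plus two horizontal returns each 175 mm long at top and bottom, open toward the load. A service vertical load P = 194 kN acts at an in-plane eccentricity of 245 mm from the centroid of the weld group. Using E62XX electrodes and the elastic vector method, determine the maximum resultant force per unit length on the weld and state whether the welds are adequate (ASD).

f_max ≈ 1410 N/mm; adequate

E62XX → F_EXX = 620 MPa.
Total weld length L_w = 565 mm. Treat welds as unit-width lines.
Centroid: x̄ = 2×175×87.5 / 565 = 54.2 mm from the vertical weld.
Polar moment about centroid: J = I_x + I_y = [215³/12 + 2×175×107.5²] + [215×54.2² + 2(175³/12 + 175×33.3²)] = 6786000 mm³.
Direct shear f_v = P/L_w = 194×10³ / 565 = 343.4 N/mm (vertical).
Torsion M = P·e = 194×10³ × 245 = 47530000 N·mm.
Critical point at (x, y) = (120.8, 107.5) from centroid. f_tx = M·y/J = 753 N/mm; f_ty = M·x/J = 846.1 N/mm.
Resultant f_max = √[f_tx² + (f_v + f_ty)²] = √[753² + (343.4 + 846.1)²] = 1408 N/mm.
Capacity per unit length: r_n/Ω = (1/2.0) × 0.6 × 620 × (0.707 × 12) = 1578 N/mm.
1408 ≤ 1578 → adequate.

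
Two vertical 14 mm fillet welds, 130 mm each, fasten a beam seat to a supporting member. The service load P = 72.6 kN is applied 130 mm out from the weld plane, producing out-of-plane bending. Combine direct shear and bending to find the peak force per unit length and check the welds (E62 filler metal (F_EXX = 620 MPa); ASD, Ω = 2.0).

L_w = 2 × 130 = 260 mm; section modulus (unit throat) S = 2 × L²/6 = 5633 mm².
Direct shear f_v = P/L_w = 72.6×10³/260 = 279.2 N/mm.
Moment M = P × e = 72.6×10³ × 130 = 9438000 N·mm; bending f_b = M/S = 1675 N/mm.
f_max = √(f_v² + f_b²) = √(279.2² + 1675²) = 1698 N/mm.
r_n/Ω = (1/2.0) × 0.6 × 620 × (0.707 × 14) = 1841 N/mm → adequate.

f_max ≈ 1700 N/mm; adequate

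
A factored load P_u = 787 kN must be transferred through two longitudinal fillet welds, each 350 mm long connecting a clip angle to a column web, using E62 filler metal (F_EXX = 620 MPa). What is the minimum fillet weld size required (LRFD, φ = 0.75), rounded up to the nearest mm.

Total weld length L = 700 mm.
Required throat t_e = P_u / (φ × 0.6 F_EXX × L) = 787 / (0.75 × 0.6 × 620 × 700 × 10⁻³) = 4.03 mm.
Required leg w = t_e / 0.707 = 5.7 mm → use 6 mm.

w = 6 mm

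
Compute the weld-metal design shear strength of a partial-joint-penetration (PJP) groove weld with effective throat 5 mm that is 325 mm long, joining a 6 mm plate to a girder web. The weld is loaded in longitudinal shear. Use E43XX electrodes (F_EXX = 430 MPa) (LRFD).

φR_n ≈ 314 kN

Effective throat (given) t_e = 5 mm.
A_we = 5 × 325 = 1625 mm².
F_nw = 0.6 F_EXX = 258 MPa.
φR_n = 0.75 × 258 × 1625 × 10⁻³ = 314.4 kN.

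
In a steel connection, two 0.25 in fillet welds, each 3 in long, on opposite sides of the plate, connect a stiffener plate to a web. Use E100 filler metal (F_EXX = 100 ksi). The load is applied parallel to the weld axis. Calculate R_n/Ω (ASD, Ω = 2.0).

R_n/Ω ≈ 31.8 kip

Effective throat t_e = 0.707 × 0.25 = 0.1767 in.
Total length L = 6 in; A_we = 0.1767 × 6 = 1.06 in².
F_nw = 0.6 F_EXX = 0.6 × 100 = 60 ksi.
R_n = 60 × 1.06 = 63.63 kip; R_n/Ω = 63.63/2.0 = 31.82 kip.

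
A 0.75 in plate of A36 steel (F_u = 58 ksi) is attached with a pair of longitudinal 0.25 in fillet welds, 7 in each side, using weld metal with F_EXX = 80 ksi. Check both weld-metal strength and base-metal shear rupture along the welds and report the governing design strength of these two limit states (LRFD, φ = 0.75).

φR_n ≈ 89.1 kips (weld metal governs)

t_e = 0.707 × 0.25 = 0.1767 in; L = 14 in.
Weld metal: φR_n = 0.75 × 0.6 × 80 × 0.1767 × 14 = 89.08 kips.
Base metal (shear rupture): φR_n = 0.75 × 0.6 × 58 × 0.75 × 14 = 274 kips.
Governing: weld metal.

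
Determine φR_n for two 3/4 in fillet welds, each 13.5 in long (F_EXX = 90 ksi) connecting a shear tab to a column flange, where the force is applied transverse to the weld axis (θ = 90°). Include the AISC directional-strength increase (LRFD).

t_e = 0.707 × 0.75 = 0.5302 in; A_we = 0.5302 × 27 = 14.32 in².
Directional factor: 1.0 + 0.5 sin^1.5(90°) = 1.5.
F_nw = 0.6 × 90 × 1.5 = 81 ksi.
φR_n = 0.75 × 81 × 14.32 = 869.7 kip.

φR_n ≈ 870 kip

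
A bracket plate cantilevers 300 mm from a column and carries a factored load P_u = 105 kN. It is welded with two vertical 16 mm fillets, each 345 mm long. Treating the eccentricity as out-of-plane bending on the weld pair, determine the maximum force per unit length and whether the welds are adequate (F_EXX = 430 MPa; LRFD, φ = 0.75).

L_w = 2 × 345 = 690 mm; section modulus (unit throat) S = 2 × L²/6 = 39680 mm².
Direct shear f_v = P/L_w = 105×10³/690 = 152.2 N/mm.
Moment M = P × e = 105×10³ × 300 = 31500000 N·mm; bending f_b = M/S = 794 N/mm.
f_max = √(f_v² + f_b²) = √(152.2² + 794²) = 808.4 N/mm.
φr_n = 0.75 × 0.6 × 430 × (0.707 × 16) = 2189 N/mm → adequate.

f_max ≈ 808 N/mm; adequate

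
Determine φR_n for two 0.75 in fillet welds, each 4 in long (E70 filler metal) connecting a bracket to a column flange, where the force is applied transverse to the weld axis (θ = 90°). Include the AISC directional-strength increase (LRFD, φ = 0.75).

φR_n ≈ 200 kips

E70XX → F_EXX = 70 ksi.
t_e = 0.707 × 0.75 = 0.5302 in; A_we = 0.5302 × 8 = 4.242 in².
Directional factor: 1.0 + 0.5 sin^1.5(90°) = 1.5.
F_nw = 0.6 × 70 × 1.5 = 63 ksi.
φR_n = 0.75 × 63 × 4.242 = 200.4 kips.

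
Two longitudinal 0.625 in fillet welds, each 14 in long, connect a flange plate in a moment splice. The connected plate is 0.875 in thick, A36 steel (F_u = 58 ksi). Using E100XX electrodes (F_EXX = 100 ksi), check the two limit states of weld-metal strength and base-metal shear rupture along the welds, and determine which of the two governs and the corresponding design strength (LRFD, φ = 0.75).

t_e = 0.707 × 0.625 = 0.4419 in; L = 28 in.
Weld metal: φR_n = 0.75 × 0.6 × 100 × 0.4419 × 28 = 556.8 kips.
Base metal (shear rupture): φR_n = 0.75 × 0.6 × 58 × 0.875 × 28 = 639.4 kips.
Governing: weld metal.

φR_n ≈ 557 kips (weld metal governs)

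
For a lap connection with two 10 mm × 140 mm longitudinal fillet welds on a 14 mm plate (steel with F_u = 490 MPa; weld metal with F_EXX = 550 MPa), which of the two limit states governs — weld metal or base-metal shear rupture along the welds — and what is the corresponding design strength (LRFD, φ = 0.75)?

φR_n ≈ 490 kN (weld metal governs)

t_e = 0.707 × 10 = 7.07 mm; L = 280 mm.
Weld metal: φR_n = 0.75 × 0.6 × 550 × 7.07 × 280 × 10⁻³ = 490 kN.
Base metal (shear rupture): φR_n = 0.75 × 0.6 × 490 × 14 × 280 × 10⁻³ = 864.4 kN.
Governing: weld metal.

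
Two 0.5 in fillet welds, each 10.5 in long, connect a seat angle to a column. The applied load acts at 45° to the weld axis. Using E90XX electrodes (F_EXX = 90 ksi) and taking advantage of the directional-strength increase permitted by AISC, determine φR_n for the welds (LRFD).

φR_n ≈ 390 kips

t_e = 0.707 × 0.5 = 0.3535 in; A_we = 0.3535 × 21 = 7.423 in².
Directional factor: 1.0 + 0.5 sin^1.5(45°) = 1.297.
F_nw = 0.6 × 90 × 1.297 = 70.05 ksi.
φR_n = 0.75 × 70.05 × 7.423 = 390 kips.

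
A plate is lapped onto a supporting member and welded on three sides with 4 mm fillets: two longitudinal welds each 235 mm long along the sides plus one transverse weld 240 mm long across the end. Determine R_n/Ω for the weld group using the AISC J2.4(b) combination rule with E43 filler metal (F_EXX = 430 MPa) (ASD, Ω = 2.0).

t_e = 0.707 × 4 = 2.828 mm.
R_nwl = 0.6 × 430 × 2.828 × 470 × 10⁻³ = 342.9 kN (longitudinal, 2 welds).
R_nwt = 0.6 × 430 × 2.828 × 240 × 10⁻³ = 175.1 kN (transverse, base value).
(i) R_nwl + R_nwt = 518 kN; (ii) 0.85 R_nwl + 1.5 R_nwt = 554.1 kN.
R_n = max = 554.1 kN [governs: (ii)]; R_n/Ω = 277.1 kN.

R_n/Ω ≈ 277 kN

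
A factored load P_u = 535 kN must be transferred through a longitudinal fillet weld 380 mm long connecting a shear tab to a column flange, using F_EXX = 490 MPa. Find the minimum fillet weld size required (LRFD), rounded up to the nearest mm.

Total weld length L = 380 mm.
Required throat t_e = P_u / (φ × 0.6 F_EXX × L) = 535 / (0.75 × 0.6 × 490 × 380 × 10⁻³) = 6.385 mm.
Required leg w = t_e / 0.707 = 9.031 mm → use 10 mm.

w = 10 mm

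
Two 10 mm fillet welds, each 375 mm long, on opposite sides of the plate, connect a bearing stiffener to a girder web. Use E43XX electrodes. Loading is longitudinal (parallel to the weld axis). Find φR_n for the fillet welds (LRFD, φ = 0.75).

φR_n ≈ 1030 kN

E43XX → F_EXX = 430 MPa.
Effective throat t_e = 0.707 × 10 = 7.07 mm.
Total length L = 750 mm; A_we = 7.07 × 750 = 5302 mm².
F_nw = 0.6 F_EXX = 0.6 × 430 = 258 MPa.
φR_n = 0.75 × 258 × 5302 × 10⁻³ = 1026 kN.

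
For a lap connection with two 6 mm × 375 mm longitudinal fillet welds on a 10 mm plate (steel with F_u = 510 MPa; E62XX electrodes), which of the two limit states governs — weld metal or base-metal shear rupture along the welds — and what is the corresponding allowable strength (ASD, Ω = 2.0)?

E62XX → F_EXX = 620 MPa.
t_e = 0.707 × 6 = 4.242 mm; L = 750 mm.
Weld metal: R_n/Ω = (1/2.0) × 0.6 × 620 × 4.242 × 750 × 10⁻³ = 591.8 kN.
Base metal (shear rupture): R_n/Ω = (1/2.0) × 0.6 × 510 × 10 × 750 × 10⁻³ = 1148 kN.
Governing: weld metal.

R_n/Ω ≈ 592 kN (weld metal governs)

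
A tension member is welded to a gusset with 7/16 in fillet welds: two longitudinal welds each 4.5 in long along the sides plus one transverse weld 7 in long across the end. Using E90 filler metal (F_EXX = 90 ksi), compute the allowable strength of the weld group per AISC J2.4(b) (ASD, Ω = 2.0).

t_e = 0.707 × 0.4375 = 0.3093 in.
R_nwl = 0.6 × 90 × 0.3093 × 9 = 150.3 kips (longitudinal, 2 welds).
R_nwt = 0.6 × 90 × 0.3093 × 7 = 116.9 kips (transverse, base value).
(i) R_nwl + R_nwt = 267.2 kips; (ii) 0.85 R_nwl + 1.5 R_nwt = 303.2 kips.
R_n = max = 303.2 kips [governs: (ii)]; R_n/Ω = 151.6 kips.

R_n/Ω ≈ 152 kips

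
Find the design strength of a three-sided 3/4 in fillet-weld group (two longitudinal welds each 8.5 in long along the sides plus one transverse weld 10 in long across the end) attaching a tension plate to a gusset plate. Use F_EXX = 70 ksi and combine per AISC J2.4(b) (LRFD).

φR_n ≈ 492 kip

t_e = 0.707 × 0.75 = 0.5302 in.
R_nwl = 0.6 × 70 × 0.5302 × 17 = 378.6 kip (longitudinal, 2 welds).
R_nwt = 0.6 × 70 × 0.5302 × 10 = 222.7 kip (transverse, base value).
(i) R_nwl + R_nwt = 601.3 kip; (ii) 0.85 R_nwl + 1.5 R_nwt = 655.9 kip.
R_n = max = 655.9 kip [governs: (ii)]; φR_n = 491.9 kip.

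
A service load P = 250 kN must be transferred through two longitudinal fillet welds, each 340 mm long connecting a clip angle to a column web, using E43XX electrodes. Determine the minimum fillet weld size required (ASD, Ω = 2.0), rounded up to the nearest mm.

w = 5 mm

E43XX → F_EXX = 430 MPa.
Total weld length L = 680 mm.
Required throat t_e = P × Ω / (0.6 F_EXX × L) = 250 × 2.0 / (0.6 × 430 × 680 × 10⁻³) = 2.85 mm.
Required leg w = t_e / 0.707 = 4.031 mm → use 5 mm.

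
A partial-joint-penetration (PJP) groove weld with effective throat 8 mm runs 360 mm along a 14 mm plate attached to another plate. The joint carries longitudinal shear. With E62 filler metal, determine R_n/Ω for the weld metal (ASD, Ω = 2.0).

R_n/Ω ≈ 536 kN

E62XX → F_EXX = 620 MPa.
Effective throat (given) t_e = 8 mm.
A_we = 8 × 360 = 2880 mm².
F_nw = 0.6 F_EXX = 372 MPa.
R_n/Ω = (372 × 2880) / 2.0 × 10⁻³ = 535.7 kN.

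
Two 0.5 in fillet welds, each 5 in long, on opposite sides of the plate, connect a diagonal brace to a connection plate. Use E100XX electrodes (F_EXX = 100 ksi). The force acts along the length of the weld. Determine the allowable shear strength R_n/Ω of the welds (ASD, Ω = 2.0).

Effective throat t_e = 0.707 × 0.5 = 0.3535 in.
Total length L = 10 in; A_we = 0.3535 × 10 = 3.535 in².
F_nw = 0.6 F_EXX = 0.6 × 100 = 60 ksi.
R_n = 60 × 3.535 = 212.1 kip; R_n/Ω = 212.1/2.0 = 106 kip.

R_n/Ω ≈ 106 kip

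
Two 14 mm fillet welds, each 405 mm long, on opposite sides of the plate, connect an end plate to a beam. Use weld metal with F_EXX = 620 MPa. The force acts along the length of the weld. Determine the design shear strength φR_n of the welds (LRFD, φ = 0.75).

Effective throat t_e = 0.707 × 14 = 9.898 mm.
Total length L = 810 mm; A_we = 9.898 × 810 = 8017 mm².
F_nw = 0.6 F_EXX = 0.6 × 620 = 372 MPa.
φR_n = 0.75 × 372 × 8017 × 10⁻³ = 2237 kN.

φR_n ≈ 2240 kN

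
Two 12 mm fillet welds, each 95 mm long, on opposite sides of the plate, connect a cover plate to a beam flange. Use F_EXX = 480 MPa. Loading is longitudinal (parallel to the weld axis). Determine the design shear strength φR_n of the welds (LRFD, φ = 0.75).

φR_n ≈ 348 kN

Effective throat t_e = 0.707 × 12 = 8.484 mm.
Total length L = 190 mm; A_we = 8.484 × 190 = 1612 mm².
F_nw = 0.6 F_EXX = 0.6 × 480 = 288 MPa.
φR_n = 0.75 × 288 × 1612 × 10⁻³ = 348.2 kN.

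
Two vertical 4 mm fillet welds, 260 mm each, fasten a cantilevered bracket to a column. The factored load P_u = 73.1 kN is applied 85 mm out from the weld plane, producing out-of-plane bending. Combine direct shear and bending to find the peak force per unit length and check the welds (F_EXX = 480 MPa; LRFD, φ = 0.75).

f_max ≈ 310 N/mm; adequate

L_w = 2 × 260 = 520 mm; section modulus (unit throat) S = 2 × L²/6 = 22530 mm².
Direct shear f_v = P/L_w = 73.1×10³/520 = 140.6 N/mm.
Moment M = P × e = 73.1×10³ × 85 = 6213500 N·mm; bending f_b = M/S = 275.7 N/mm.
f_max = √(f_v² + f_b²) = √(140.6² + 275.7²) = 309.5 N/mm.
φr_n = 0.75 × 0.6 × 480 × (0.707 × 4) = 610.8 N/mm → adequate.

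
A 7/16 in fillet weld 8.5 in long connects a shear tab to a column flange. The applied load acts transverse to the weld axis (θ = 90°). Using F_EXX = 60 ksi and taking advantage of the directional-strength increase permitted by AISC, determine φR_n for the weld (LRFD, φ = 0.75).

φR_n ≈ 106 kip

t_e = 0.707 × 0.4375 = 0.3093 in; A_we = 0.3093 × 8.5 = 2.629 in².
Directional factor: 1.0 + 0.5 sin^1.5(90°) = 1.5.
F_nw = 0.6 × 60 × 1.5 = 54 ksi.
φR_n = 0.75 × 54 × 2.629 = 106.5 kip.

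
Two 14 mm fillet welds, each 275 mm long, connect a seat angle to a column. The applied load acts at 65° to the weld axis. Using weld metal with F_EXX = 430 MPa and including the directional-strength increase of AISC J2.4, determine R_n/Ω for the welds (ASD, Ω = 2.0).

t_e = 0.707 × 14 = 9.898 mm; A_we = 9.898 × 550 = 5444 mm².
Directional factor: 1.0 + 0.5 sin^1.5(65°) = 1.431.
F_nw = 0.6 × 430 × 1.431 = 369.3 MPa.
R_n/Ω = (369.3 × 5444) / 2.0 × 10⁻³ = 1005 kN.

R_n/Ω ≈ 1010 kN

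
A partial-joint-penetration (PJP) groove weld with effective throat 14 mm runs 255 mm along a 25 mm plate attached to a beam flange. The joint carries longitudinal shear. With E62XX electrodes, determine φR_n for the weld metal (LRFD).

E62XX → F_EXX = 620 MPa.
Effective throat (given) t_e = 14 mm.
A_we = 14 × 255 = 3570 mm².
F_nw = 0.6 F_EXX = 372 MPa.
φR_n = 0.75 × 372 × 3570 × 10⁻³ = 996 kN.

φR_n ≈ 996 kN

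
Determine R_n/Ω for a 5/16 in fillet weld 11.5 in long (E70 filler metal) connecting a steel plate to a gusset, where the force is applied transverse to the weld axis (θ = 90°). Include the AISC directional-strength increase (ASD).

R_n/Ω ≈ 80 kip

E70XX → F_EXX = 70 ksi.
t_e = 0.707 × 0.3125 = 0.2209 in; A_we = 0.2209 × 11.5 = 2.541 in².
Directional factor: 1.0 + 0.5 sin^1.5(90°) = 1.5.
F_nw = 0.6 × 70 × 1.5 = 63 ksi.
R_n/Ω = (63 × 2.541) / 2.0 = 80.03 kip.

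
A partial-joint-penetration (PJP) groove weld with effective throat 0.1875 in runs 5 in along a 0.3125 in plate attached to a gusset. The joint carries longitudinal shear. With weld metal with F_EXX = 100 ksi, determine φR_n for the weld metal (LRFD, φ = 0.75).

φR_n ≈ 42.2 kip

Effective throat (given) t_e = 0.1875 in.
A_we = 0.1875 × 5 = 0.9375 in².
F_nw = 0.6 F_EXX = 60 ksi.
φR_n = 0.75 × 60 × 0.9375 = 42.19 kip.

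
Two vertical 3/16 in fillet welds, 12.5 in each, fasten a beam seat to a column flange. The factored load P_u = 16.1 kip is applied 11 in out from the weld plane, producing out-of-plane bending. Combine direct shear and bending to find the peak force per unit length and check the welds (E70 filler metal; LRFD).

E70XX → F_EXX = 70 ksi.
L_w = 2 × 12.5 = 25 in; section modulus (unit throat) S = 2 × L²/6 = 52.08 in².
Direct shear f_v = P/L_w = 16.1/25 = 0.644 kip/in.
Moment M = P × e = 16.1 × 11 = 177.1 kip·in; bending f_b = M/S = 3.4 kip/in.
f_max = √(f_v² + f_b²) = √(0.644² + 3.4²) = 3.461 kip/in.
φr_n = 0.75 × 0.6 × 70 × (0.707 × 0.1875) = 4.176 kip/in → adequate.

f_max ≈ 3.46 kip/in; adequate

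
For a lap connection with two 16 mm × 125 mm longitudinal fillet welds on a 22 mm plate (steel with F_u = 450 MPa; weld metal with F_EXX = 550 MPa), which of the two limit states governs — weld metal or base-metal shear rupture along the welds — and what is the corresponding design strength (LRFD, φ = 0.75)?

φR_n ≈ 700 kN (weld metal governs)

t_e = 0.707 × 16 = 11.31 mm; L = 250 mm.
Weld metal: φR_n = 0.75 × 0.6 × 550 × 11.31 × 250 × 10⁻³ = 699.9 kN.
Base metal (shear rupture): φR_n = 0.75 × 0.6 × 450 × 22 × 250 × 10⁻³ = 1114 kN.
Governing: weld metal.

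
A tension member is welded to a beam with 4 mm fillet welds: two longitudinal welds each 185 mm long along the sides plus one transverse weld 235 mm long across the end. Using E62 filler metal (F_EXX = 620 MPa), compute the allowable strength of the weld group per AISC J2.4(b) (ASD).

t_e = 0.707 × 4 = 2.828 mm.
R_nwl = 0.6 × 620 × 2.828 × 370 × 10⁻³ = 389.2 kN (longitudinal, 2 welds).
R_nwt = 0.6 × 620 × 2.828 × 235 × 10⁻³ = 247.2 kN (transverse, base value).
(i) R_nwl + R_nwt = 636.5 kN; (ii) 0.85 R_nwl + 1.5 R_nwt = 701.7 kN.
R_n = max = 701.7 kN [governs: (ii)]; R_n/Ω = 350.8 kN.

R_n/Ω ≈ 351 kN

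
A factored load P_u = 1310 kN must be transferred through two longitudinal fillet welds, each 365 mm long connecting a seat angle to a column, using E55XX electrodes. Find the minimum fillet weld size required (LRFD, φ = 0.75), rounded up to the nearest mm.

w = 11 mm

E55XX → F_EXX = 550 MPa.
Total weld length L = 730 mm.
Required throat t_e = P_u / (φ × 0.6 F_EXX × L) = 1310 / (0.75 × 0.6 × 550 × 730 × 10⁻³) = 7.251 mm.
Required leg w = t_e / 0.707 = 10.26 mm → use 11 mm.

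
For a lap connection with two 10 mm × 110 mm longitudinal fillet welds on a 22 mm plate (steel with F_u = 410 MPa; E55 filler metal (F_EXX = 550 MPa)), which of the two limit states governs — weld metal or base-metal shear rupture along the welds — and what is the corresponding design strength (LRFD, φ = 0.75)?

t_e = 0.707 × 10 = 7.07 mm; L = 220 mm.
Weld metal: φR_n = 0.75 × 0.6 × 550 × 7.07 × 220 × 10⁻³ = 385 kN.
Base metal (shear rupture): φR_n = 0.75 × 0.6 × 410 × 22 × 220 × 10⁻³ = 893 kN.
Governing: weld metal.

φR_n ≈ 385 kN (weld metal governs)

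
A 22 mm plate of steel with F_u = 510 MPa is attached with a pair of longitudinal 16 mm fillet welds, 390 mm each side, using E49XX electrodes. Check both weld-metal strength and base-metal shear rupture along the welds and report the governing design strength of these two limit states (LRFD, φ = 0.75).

E49XX → F_EXX = 490 MPa.
t_e = 0.707 × 16 = 11.31 mm; L = 780 mm.
Weld metal: φR_n = 0.75 × 0.6 × 490 × 11.31 × 780 × 10⁻³ = 1946 kN.
Base metal (shear rupture): φR_n = 0.75 × 0.6 × 510 × 22 × 780 × 10⁻³ = 3938 kN.
Governing: weld metal.

φR_n ≈ 1950 kN (weld metal governs)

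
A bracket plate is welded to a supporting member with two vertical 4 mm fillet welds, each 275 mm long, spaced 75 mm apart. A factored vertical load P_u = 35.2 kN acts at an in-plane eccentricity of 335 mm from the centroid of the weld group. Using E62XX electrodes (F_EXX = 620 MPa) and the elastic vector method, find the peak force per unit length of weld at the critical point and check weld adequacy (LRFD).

f_max ≈ 418 N/mm; adequate

Total weld length L_w = 550 mm. Treat welds as unit-width lines.
Polar moment about centroid: J = 2[d³/12 + d(b/2)²] = 2[275³/12 + 275×37.5²] = 4240000 mm³.
Direct shear f_v = P/L_w = 35.2×10³ / 550 = 64 N/mm (vertical).
Torsion M = P·e = 35.2×10³ × 335 = 11792000 N·mm.
Critical point at (x, y) = (37.5, 137.5) from centroid. f_tx = M·y/J = 382.4 N/mm; f_ty = M·x/J = 104.3 N/mm.
Resultant f_max = √[f_tx² + (f_v + f_ty)²] = √[382.4² + (64 + 104.3)²] = 417.8 N/mm.
Capacity per unit length: φr_n = 0.75 × 0.6 × 620 × (0.707 × 4) = 789 N/mm.
417.8 ≤ 789 → adequate.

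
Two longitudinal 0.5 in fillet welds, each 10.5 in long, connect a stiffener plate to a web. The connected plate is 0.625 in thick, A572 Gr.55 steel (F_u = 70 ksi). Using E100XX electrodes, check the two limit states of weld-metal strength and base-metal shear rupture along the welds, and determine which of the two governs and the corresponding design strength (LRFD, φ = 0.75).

φR_n ≈ 334 kips (weld metal governs)

E100XX → F_EXX = 100 ksi.
t_e = 0.707 × 0.5 = 0.3535 in; L = 21 in.
Weld metal: φR_n = 0.75 × 0.6 × 100 × 0.3535 × 21 = 334.1 kips.
Base metal (shear rupture): φR_n = 0.75 × 0.6 × 70 × 0.625 × 21 = 413.4 kips.
Governing: weld metal.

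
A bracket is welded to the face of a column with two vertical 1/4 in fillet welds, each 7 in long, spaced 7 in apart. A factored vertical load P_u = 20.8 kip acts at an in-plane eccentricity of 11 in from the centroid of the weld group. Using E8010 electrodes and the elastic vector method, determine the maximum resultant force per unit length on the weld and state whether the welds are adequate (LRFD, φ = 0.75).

f_max ≈ 6.09 kip/in; adequate

E80XX → F_EXX = 80 ksi.
Total weld length L_w = 14 in. Treat welds as unit-width lines.
Polar moment about centroid: J = 2[d³/12 + d(b/2)²] = 2[7³/12 + 7×3.5²] = 228.7 in³.
Direct shear f_v = P/L_w = 20.8 / 14 = 1.486 kip/in (vertical).
Torsion M = P·e = 20.8 × 11 = 228.8 kip·in.
Critical point at (x, y) = (3.5, 3.5) from centroid. f_tx = M·y/J = 3.502 kip/in; f_ty = M·x/J = 3.502 kip/in.
Resultant f_max = √[f_tx² + (f_v + f_ty)²] = √[3.502² + (1.486 + 3.502)²] = 6.094 kip/in.
Capacity per unit length: φr_n = 0.75 × 0.6 × 80 × (0.707 × 0.25) = 6.363 kip/in.
6.094 ≤ 6.363 → adequate.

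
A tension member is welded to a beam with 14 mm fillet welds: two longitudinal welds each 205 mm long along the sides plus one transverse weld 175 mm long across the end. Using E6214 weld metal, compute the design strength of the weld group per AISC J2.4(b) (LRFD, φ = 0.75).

φR_n ≈ 1690 kN

E62XX → F_EXX = 620 MPa.
t_e = 0.707 × 14 = 9.898 mm.
R_nwl = 0.6 × 620 × 9.898 × 410 × 10⁻³ = 1510 kN (longitudinal, 2 welds).
R_nwt = 0.6 × 620 × 9.898 × 175 × 10⁻³ = 644.4 kN (transverse, base value).
(i) R_nwl + R_nwt = 2154 kN; (ii) 0.85 R_nwl + 1.5 R_nwt = 2250 kN.
R_n = max = 2250 kN [governs: (ii)]; φR_n = 1687 kN.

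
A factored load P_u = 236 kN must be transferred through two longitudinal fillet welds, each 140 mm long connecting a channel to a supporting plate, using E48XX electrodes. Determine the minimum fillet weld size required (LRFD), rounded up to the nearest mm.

E48XX → F_EXX = 480 MPa.
Total weld length L = 280 mm.
Required throat t_e = P_u / (φ × 0.6 F_EXX × L) = 236 / (0.75 × 0.6 × 480 × 280 × 10⁻³) = 3.902 mm.
Required leg w = t_e / 0.707 = 5.519 mm → use 6 mm.

w = 6 mm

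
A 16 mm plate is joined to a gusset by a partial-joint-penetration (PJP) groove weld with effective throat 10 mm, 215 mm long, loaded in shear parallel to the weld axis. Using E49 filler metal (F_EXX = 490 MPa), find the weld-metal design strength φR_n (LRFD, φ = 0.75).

Effective throat (given) t_e = 10 mm.
A_we = 10 × 215 = 2150 mm².
F_nw = 0.6 F_EXX = 294 MPa.
φR_n = 0.75 × 294 × 2150 × 10⁻³ = 474.1 kN.

φR_n ≈ 474 kN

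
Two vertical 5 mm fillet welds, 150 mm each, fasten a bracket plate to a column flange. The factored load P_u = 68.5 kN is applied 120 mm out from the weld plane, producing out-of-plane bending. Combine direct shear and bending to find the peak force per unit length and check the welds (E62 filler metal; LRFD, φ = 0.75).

E62XX → F_EXX = 620 MPa.
L_w = 2 × 150 = 300 mm; section modulus (unit throat) S = 2 × L²/6 = 7500 mm².
Direct shear f_v = P/L_w = 68.5×10³/300 = 228.3 N/mm.
Moment M = P × e = 68.5×10³ × 120 = 8220000 N·mm; bending f_b = M/S = 1096 N/mm.
f_max = √(f_v² + f_b²) = √(228.3² + 1096²) = 1120 N/mm.
φr_n = 0.75 × 0.6 × 620 × (0.707 × 5) = 986.3 N/mm → NOT adequate.

f_max ≈ 1120 N/mm; NOT adequate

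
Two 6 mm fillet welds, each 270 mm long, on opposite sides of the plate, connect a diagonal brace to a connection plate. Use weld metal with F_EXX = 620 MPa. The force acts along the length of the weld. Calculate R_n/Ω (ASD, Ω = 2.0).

Effective throat t_e = 0.707 × 6 = 4.242 mm.
Total length L = 540 mm; A_we = 4.242 × 540 = 2291 mm².
F_nw = 0.6 F_EXX = 0.6 × 620 = 372 MPa.
R_n = 372 × 2291 × 10⁻³ = 852.1 kN; R_n/Ω = 852.1/2.0 = 426.1 kN.

R_n/Ω ≈ 426 kN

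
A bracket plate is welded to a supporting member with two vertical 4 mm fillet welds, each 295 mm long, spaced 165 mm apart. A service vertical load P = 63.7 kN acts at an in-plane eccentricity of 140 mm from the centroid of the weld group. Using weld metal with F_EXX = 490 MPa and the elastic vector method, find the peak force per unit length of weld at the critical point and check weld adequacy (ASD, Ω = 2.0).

Total weld length L_w = 590 mm. Treat welds as unit-width lines.
Polar moment about centroid: J = 2[d³/12 + d(b/2)²] = 2[295³/12 + 295×82.5²] = 8294000 mm³.
Direct shear f_v = P/L_w = 63.7×10³ / 590 = 108 N/mm (vertical).
Torsion M = P·e = 63.7×10³ × 140 = 8918000 N·mm.
Critical point at (x, y) = (82.5, 147.5) from centroid. f_tx = M·y/J = 158.6 N/mm; f_ty = M·x/J = 88.7 N/mm.
Resultant f_max = √[f_tx² + (f_v + f_ty)²] = √[158.6² + (108 + 88.7)²] = 252.6 N/mm.
Capacity per unit length: r_n/Ω = (1/2.0) × 0.6 × 490 × (0.707 × 4) = 415.7 N/mm.
252.6 ≤ 415.7 → adequate.

f_max ≈ 253 N/mm; adequate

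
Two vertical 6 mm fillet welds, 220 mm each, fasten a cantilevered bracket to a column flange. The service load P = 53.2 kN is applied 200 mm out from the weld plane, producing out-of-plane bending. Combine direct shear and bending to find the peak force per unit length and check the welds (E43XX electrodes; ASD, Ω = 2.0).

E43XX → F_EXX = 430 MPa.
L_w = 2 × 220 = 440 mm; section modulus (unit throat) S = 2 × L²/6 = 16130 mm².
Direct shear f_v = P/L_w = 53.2×10³/440 = 120.9 N/mm.
Moment M = P × e = 53.2×10³ × 200 = 10640000 N·mm; bending f_b = M/S = 659.5 N/mm.
f_max = √(f_v² + f_b²) = √(120.9² + 659.5²) = 670.5 N/mm.
r_n/Ω = (1/2.0) × 0.6 × 430 × (0.707 × 6) = 547.2 N/mm → NOT adequate.

f_max ≈ 670 N/mm; NOT adequate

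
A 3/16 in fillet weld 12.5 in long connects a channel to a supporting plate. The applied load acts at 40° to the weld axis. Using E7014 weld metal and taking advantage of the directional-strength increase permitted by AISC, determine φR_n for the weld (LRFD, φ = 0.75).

E70XX → F_EXX = 70 ksi.
t_e = 0.707 × 0.1875 = 0.1326 in; A_we = 0.1326 × 12.5 = 1.657 in².
Directional factor: 1.0 + 0.5 sin^1.5(40°) = 1.258.
F_nw = 0.6 × 70 × 1.258 = 52.82 ksi.
φR_n = 0.75 × 52.82 × 1.657 = 65.65 kips.

φR_n ≈ 65.6 kips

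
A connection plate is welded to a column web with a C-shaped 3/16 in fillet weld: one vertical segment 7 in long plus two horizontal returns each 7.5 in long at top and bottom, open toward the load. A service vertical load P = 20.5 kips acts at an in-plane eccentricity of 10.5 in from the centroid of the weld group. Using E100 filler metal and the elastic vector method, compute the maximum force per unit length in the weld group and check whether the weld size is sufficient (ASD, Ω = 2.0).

E100XX → F_EXX = 100 ksi.
Total weld length L_w = 22 in. Treat welds as unit-width lines.
Centroid: x̄ = 2×7.5×3.75 / 22 = 2.557 in from the vertical weld.
Polar moment about centroid: J = I_x + I_y = [7³/12 + 2×7.5×3.5²] + [7×2.557² + 2(7.5³/12 + 7.5×1.193²)] = 349.8 in³.
Direct shear f_v = P/L_w = 20.5 / 22 = 0.9318 kip/in (vertical).
Torsion M = P·e = 20.5 × 10.5 = 215.25 kip·in.
Critical point at (x, y) = (4.943, 3.5) from centroid. f_tx = M·y/J = 2.154 kip/in; f_ty = M·x/J = 3.042 kip/in.
Resultant f_max = √[f_tx² + (f_v + f_ty)²] = √[2.154² + (0.9318 + 3.042)²] = 4.52 kip/in.
Capacity per unit length: r_n/Ω = (1/2.0) × 0.6 × 100 × (0.707 × 0.1875) = 3.977 kip/in.
4.52 > 3.977 → NOT adequate.

f_max ≈ 4.52 kip/in; NOT adequate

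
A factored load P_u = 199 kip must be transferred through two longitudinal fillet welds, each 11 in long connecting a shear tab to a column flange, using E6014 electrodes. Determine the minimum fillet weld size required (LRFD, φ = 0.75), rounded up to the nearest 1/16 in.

E60XX → F_EXX = 60 ksi.
Total weld length L = 22 in.
Required throat t_e = P_u / (φ × 0.6 F_EXX × L) = 199 / (0.75 × 0.6 × 60 × 22) = 0.335 in.
Required leg w = t_e / 0.707 = 0.4739 in → use 1/2 in.

w = 1/2 in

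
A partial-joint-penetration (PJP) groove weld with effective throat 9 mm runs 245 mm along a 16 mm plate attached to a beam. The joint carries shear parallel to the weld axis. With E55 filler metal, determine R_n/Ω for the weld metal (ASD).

R_n/Ω ≈ 364 kN

E55XX → F_EXX = 550 MPa.
Effective throat (given) t_e = 9 mm.
A_we = 9 × 245 = 2205 mm².
F_nw = 0.6 F_EXX = 330 MPa.
R_n/Ω = (330 × 2205) / 2.0 × 10⁻³ = 363.8 kN.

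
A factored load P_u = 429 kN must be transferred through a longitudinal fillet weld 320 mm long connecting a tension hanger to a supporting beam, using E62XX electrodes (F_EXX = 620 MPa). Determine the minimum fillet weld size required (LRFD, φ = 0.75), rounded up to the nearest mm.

w = 7 mm

Total weld length L = 320 mm.
Required throat t_e = P_u / (φ × 0.6 F_EXX × L) = 429 / (0.75 × 0.6 × 620 × 320 × 10⁻³) = 4.805 mm.
Required leg w = t_e / 0.707 = 6.796 mm → use 7 mm.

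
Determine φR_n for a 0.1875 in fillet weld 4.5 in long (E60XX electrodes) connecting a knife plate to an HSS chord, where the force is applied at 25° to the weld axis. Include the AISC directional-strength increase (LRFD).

φR_n ≈ 18.3 kip

E60XX → F_EXX = 60 ksi.
t_e = 0.707 × 0.1875 = 0.1326 in; A_we = 0.1326 × 4.5 = 0.5965 in².
Directional factor: 1.0 + 0.5 sin^1.5(25°) = 1.137.
F_nw = 0.6 × 60 × 1.137 = 40.95 ksi.
φR_n = 0.75 × 40.95 × 0.5965 = 18.32 kip.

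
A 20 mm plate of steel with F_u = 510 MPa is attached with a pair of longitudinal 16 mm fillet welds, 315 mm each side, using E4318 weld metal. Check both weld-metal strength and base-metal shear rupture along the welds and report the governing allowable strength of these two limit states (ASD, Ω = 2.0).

R_n/Ω ≈ 919 kN (weld metal governs)

E43XX → F_EXX = 430 MPa.
t_e = 0.707 × 16 = 11.31 mm; L = 630 mm.
Weld metal: R_n/Ω = (1/2.0) × 0.6 × 430 × 11.31 × 630 × 10⁻³ = 919.3 kN.
Base metal (shear rupture): R_n/Ω = (1/2.0) × 0.6 × 510 × 20 × 630 × 10⁻³ = 1928 kN.
Governing: weld metal.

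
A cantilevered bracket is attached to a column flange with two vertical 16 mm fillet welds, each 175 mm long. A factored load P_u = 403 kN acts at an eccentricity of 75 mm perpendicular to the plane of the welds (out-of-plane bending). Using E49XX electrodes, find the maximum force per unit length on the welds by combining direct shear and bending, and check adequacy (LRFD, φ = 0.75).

f_max ≈ 3180 N/mm; NOT adequate

E49XX → F_EXX = 490 MPa.
L_w = 2 × 175 = 350 mm; section modulus (unit throat) S = 2 × L²/6 = 10210 mm².
Direct shear f_v = P/L_w = 403×10³/350 = 1151 N/mm.
Moment M = P × e = 403×10³ × 75 = 30225000 N·mm; bending f_b = M/S = 2961 N/mm.
f_max = √(f_v² + f_b²) = √(1151² + 2961²) = 3177 N/mm.
φr_n = 0.75 × 0.6 × 490 × (0.707 × 16) = 2494 N/mm → NOT adequate.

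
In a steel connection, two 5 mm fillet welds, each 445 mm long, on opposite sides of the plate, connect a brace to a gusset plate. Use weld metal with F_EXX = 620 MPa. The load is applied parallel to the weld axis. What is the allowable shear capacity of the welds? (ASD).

Effective throat t_e = 0.707 × 5 = 3.535 mm.
Total length L = 890 mm; A_we = 3.535 × 890 = 3146 mm².
F_nw = 0.6 F_EXX = 0.6 × 620 = 372 MPa.
R_n = 372 × 3146 × 10⁻³ = 1170 kN; R_n/Ω = 1170/2.0 = 585.2 kN.

R_n/Ω ≈ 585 kN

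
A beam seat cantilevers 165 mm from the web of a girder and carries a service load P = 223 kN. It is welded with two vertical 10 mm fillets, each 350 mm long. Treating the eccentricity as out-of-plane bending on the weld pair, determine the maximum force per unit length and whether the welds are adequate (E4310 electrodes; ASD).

f_max ≈ 956 N/mm; NOT adequate

E43XX → F_EXX = 430 MPa.
L_w = 2 × 350 = 700 mm; section modulus (unit throat) S = 2 × L²/6 = 40830 mm².
Direct shear f_v = P/L_w = 223×10³/700 = 318.6 N/mm.
Moment M = P × e = 223×10³ × 165 = 36795000 N·mm; bending f_b = M/S = 901.1 N/mm.
f_max = √(f_v² + f_b²) = √(318.6² + 901.1²) = 955.8 N/mm.
r_n/Ω = (1/2.0) × 0.6 × 430 × (0.707 × 10) = 912 N/mm → NOT adequate.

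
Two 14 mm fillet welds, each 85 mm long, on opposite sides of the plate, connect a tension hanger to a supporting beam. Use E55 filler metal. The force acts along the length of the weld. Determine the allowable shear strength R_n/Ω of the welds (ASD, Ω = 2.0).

E55XX → F_EXX = 550 MPa.
Effective throat t_e = 0.707 × 14 = 9.898 mm.
Total length L = 170 mm; A_we = 9.898 × 170 = 1683 mm².
F_nw = 0.6 F_EXX = 0.6 × 550 = 330 MPa.
R_n = 330 × 1683 × 10⁻³ = 555.3 kN; R_n/Ω = 555.3/2.0 = 277.6 kN.

R_n/Ω ≈ 278 kN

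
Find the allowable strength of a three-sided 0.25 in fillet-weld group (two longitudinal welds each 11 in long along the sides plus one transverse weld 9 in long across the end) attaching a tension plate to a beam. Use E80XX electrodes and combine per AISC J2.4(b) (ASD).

E80XX → F_EXX = 80 ksi.
t_e = 0.707 × 0.25 = 0.1767 in.
R_nwl = 0.6 × 80 × 0.1767 × 22 = 186.6 kips (longitudinal, 2 welds).
R_nwt = 0.6 × 80 × 0.1767 × 9 = 76.36 kips (transverse, base value).
(i) R_nwl + R_nwt = 263 kips; (ii) 0.85 R_nwl + 1.5 R_nwt = 273.2 kips.
R_n = max = 273.2 kips [governs: (ii)]; R_n/Ω = 136.6 kips.

R_n/Ω ≈ 137 kips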